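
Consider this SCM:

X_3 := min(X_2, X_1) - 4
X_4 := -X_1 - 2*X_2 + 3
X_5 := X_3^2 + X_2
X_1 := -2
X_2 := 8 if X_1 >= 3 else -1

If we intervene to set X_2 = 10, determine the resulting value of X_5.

do(X_2=10) replaces the equation X_2 := 8 if X_1 >= 3 else -1 with the constant X_2 = 10.
X_3 = min(X_2, X_1) - 4  [with X_2=10, X_1=-2]  = -6
X_5 = X_3^2 + X_2  [with X_3=-6, X_2=10]  = 46

46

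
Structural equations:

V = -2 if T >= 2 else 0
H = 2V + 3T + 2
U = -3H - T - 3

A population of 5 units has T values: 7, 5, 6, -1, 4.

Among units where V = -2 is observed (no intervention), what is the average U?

-52

E[U|V=-2] averages over only the 4 units with V=-2 (T = 7, 5, 6, 4): U = -67, -47, -57, -37, mean -52.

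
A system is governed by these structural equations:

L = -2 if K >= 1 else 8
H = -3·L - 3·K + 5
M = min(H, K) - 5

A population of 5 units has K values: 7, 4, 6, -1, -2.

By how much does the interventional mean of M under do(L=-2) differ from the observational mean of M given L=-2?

1.8

Every unit gets L=-2 under the intervention. M values become -15, -6, -12, -6, -7; E[M|do(L=-2)] = -9.2.
E[M|L=-2] averages over only the 3 units with L=-2 (K = 7, 4, 6): M = -15, -6, -12, mean -11.
Difference = -9.2 − (-11) = 1.8.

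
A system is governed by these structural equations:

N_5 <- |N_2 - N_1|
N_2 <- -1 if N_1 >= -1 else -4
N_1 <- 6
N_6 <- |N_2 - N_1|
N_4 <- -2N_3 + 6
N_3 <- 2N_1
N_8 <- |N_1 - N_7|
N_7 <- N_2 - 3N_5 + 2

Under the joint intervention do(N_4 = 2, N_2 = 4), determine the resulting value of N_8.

The joint intervention fixes N_4 = 2, N_2 = 4, removing each variable's own equation.
N_5 = |N_2 - N_1|  [with N_2=4, N_1=6]  = 2
N_7 = N_2 - 3N_5 + 2  [with N_2=4, N_5=2]  = 0
N_8 = |N_1 - N_7|  [with N_1=6, N_7=0]  = 6

6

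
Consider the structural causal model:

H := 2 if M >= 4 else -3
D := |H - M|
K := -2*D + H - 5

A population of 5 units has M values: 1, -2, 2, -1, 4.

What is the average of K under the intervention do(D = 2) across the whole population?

Under do(D=2), D's equation is replaced by D=2 for every unit. Per-unit K: -12, -12, -12, -12, -7. Mean = -11.

-11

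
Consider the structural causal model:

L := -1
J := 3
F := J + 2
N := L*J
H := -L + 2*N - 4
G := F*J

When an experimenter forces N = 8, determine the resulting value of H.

Intervening sets N = 8 and removes its equation (N := L*J).
H = -L + 2*N - 4  [with L=-1, N=8]  = 13

13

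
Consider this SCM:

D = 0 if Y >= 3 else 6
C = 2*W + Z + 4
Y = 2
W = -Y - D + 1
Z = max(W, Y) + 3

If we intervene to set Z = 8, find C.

Intervening sets Z = 8 and removes its equation (Z = max(W, Y) + 3).
D = 0 if Y >= 3 else 6  [with Y=2]  = 6
W = -Y - D + 1  [with Y=2, D=6]  = -7
C = 2*W + Z + 4  [with W=-7, Z=8]  = -2

-2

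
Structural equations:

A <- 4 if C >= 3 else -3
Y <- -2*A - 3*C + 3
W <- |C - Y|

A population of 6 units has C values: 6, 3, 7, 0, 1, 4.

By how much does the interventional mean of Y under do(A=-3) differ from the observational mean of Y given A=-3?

Under do(A=-3), A's equation is replaced by A=-3 for every unit. Per-unit Y: -9, 0, -12, 9, 6, -3. Mean = -1.5.
Conditioning on A=-3 selects the 2 unit(s) with C ∈ {0, 1}. Their Y values: 9, 6. Mean = 7.5.
Difference = -1.5 − 7.5 = -9.

-9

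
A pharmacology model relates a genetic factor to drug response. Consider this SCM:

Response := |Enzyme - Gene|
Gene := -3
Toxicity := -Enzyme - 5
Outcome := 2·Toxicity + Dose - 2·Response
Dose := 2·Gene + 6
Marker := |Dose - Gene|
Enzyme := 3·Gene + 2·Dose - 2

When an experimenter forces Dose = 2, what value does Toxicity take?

Under do(Dose=2), the mechanism Dose := 2·Gene + 6 is discarded; Dose is fixed at 2.
Enzyme = 3·Gene + 2·Dose - 2  [with Gene=-3, Dose=2]  = -7
Toxicity = -Enzyme - 5  [with Enzyme=-7]  = 2

2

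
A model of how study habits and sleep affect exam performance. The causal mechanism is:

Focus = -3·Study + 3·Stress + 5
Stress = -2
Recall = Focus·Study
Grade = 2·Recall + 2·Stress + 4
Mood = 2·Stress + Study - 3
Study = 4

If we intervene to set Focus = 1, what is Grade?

The intervention breaks the incoming arrows to Focus: Focus = -3·Study + 3·Stress + 5 no longer applies, and Focus = 1.
Recall = Focus·Study  [with Focus=1, Study=4]  = 4
Grade = 2·Recall + 2·Stress + 4  [with Recall=4, Stress=-2]  = 8

8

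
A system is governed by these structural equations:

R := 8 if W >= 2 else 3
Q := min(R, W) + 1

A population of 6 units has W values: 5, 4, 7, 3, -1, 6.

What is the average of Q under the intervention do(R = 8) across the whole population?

5

Every unit gets R=8 under the intervention. Q values become 6, 5, 8, 4, 0, 7; E[Q|do(R=8)] = 5.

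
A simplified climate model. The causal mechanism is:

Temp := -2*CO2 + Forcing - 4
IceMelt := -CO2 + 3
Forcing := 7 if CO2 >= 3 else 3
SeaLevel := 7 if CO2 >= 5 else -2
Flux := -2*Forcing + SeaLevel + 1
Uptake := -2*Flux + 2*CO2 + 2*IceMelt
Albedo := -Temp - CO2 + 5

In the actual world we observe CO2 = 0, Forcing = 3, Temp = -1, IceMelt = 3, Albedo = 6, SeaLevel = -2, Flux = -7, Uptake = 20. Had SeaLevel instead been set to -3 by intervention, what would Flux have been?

-8

Intervening sets SeaLevel = -3 and removes its equation (SeaLevel := 7 if CO2 >= 5 else -2).
Forcing = 7 if CO2 >= 3 else 3  [with CO2=0]  = 3
Flux = -2*Forcing + SeaLevel + 1  [with Forcing=3, SeaLevel=-3]  = -8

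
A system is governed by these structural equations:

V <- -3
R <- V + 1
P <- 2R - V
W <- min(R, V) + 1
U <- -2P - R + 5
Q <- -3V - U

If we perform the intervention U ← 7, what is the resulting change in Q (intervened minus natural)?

The intervention breaks the incoming arrows to U: U <- -2P - R + 5 no longer applies, and U = 7.
Q = -3V - U  [with V=-3, U=7]  = 2
Without intervention: R = V + 1  [with V=-3]  = -2; P = 2R - V  [with R=-2, V=-3]  = -1; U = -2P - R + 5  [with P=-1, R=-2]  = 9; Q = -3V - U  [with V=-3, U=9]  = 0.
Change = 2 − 0 = 2.

2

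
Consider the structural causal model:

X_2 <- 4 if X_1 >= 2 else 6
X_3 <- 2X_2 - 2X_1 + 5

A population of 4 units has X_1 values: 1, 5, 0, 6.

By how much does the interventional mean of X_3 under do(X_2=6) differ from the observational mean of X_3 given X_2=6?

Every unit gets X_2=6 under the intervention. X_3 values become 15, 7, 17, 5; E[X_3|do(X_2=6)] = 11.
E[X_3|X_2=6] averages over only the 2 units with X_2=6 (X_1 = 1, 0): X_3 = 15, 17, mean 16.
Difference = 11 − 16 = -5.

-5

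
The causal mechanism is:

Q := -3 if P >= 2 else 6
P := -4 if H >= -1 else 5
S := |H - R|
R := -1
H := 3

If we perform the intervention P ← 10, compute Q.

-3

Intervening sets P = 10 and removes its equation (P := -4 if H >= -1 else 5).
Q = -3 if P >= 2 else 6  [with P=10]  = -3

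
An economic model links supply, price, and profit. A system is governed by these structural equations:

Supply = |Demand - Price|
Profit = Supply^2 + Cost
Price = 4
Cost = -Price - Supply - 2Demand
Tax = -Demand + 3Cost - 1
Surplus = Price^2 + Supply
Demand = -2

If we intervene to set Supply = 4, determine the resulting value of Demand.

Under do(Supply=4), the mechanism Supply = |Demand - Price| is discarded; Supply is fixed at 4.
Demand is not downstream of the intervention, so its value is determined by the original equations.

-2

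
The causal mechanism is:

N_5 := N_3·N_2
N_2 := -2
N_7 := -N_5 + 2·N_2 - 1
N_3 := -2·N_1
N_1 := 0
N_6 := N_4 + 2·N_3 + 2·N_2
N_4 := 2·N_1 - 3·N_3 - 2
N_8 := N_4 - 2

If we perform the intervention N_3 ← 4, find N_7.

The intervention breaks the incoming arrows to N_3: N_3 := -2·N_1 no longer applies, and N_3 = 4.
N_5 = N_3·N_2  [with N_3=4, N_2=-2]  = -8
N_7 = -N_5 + 2·N_2 - 1  [with N_5=-8, N_2=-2]  = 3

3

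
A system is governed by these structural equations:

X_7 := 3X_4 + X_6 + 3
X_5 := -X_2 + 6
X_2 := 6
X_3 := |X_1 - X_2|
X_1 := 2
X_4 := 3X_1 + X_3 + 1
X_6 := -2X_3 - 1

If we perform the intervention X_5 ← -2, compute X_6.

The intervention breaks the incoming arrows to X_5: X_5 := -X_2 + 6 no longer applies, and X_5 = -2.
Since X_6 is not a descendant of the intervened variable, it is unaffected.
X_3 = |X_1 - X_2|  [with X_1=2, X_2=6]  = 4
X_6 = -2X_3 - 1  [with X_3=4]  = -9

-9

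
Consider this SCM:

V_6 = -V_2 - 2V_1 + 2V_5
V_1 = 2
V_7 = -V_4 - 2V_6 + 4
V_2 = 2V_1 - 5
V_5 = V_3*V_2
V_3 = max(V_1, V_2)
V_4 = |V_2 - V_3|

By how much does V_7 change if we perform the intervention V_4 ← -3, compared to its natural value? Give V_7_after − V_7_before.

The intervention breaks the incoming arrows to V_4: V_4 = |V_2 - V_3| no longer applies, and V_4 = -3.
V_2 = 2V_1 - 5  [with V_1=2]  = -1
V_3 = max(V_1, V_2)  [with V_1=2, V_2=-1]  = 2
V_5 = V_3*V_2  [with V_3=2, V_2=-1]  = -2
V_6 = -V_2 - 2V_1 + 2V_5  [with V_2=-1, V_1=2, V_5=-2]  = -7
V_7 = -V_4 - 2V_6 + 4  [with V_4=-3, V_6=-7]  = 21
Without intervention: V_2 = 2V_1 - 5  [with V_1=2]  = -1; V_3 = max(V_1, V_2)  [with V_1=2, V_2=-1]  = 2; V_4 = |V_2 - V_3|  [with V_2=-1, V_3=2]  = 3; V_5 = V_3*V_2  [with V_3=2, V_2=-1]  = -2; V_6 = -V_2 - 2V_1 + 2V_5  [with V_2=-1, V_1=2, V_5=-2]  = -7; V_7 = -V_4 - 2V_6 + 4  [with V_4=3, V_6=-7]  = 15.
Change = 21 − 15 = 6.

6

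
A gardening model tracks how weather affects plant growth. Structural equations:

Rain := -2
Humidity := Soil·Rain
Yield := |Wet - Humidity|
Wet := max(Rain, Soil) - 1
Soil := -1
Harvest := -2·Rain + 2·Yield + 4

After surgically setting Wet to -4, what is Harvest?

20

The intervention breaks the incoming arrows to Wet: Wet := max(Rain, Soil) - 1 no longer applies, and Wet = -4.
Humidity = Soil·Rain  [with Soil=-1, Rain=-2]  = 2
Yield = |Wet - Humidity|  [with Wet=-4, Humidity=2]  = 6
Harvest = -2·Rain + 2·Yield + 4  [with Rain=-2, Yield=6]  = 20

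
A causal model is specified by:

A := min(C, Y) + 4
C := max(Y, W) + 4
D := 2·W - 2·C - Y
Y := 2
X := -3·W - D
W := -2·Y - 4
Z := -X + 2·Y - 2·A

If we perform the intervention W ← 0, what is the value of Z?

-22

Under do(W=0), the mechanism W := -2·Y - 4 is discarded; W is fixed at 0.
C = max(Y, W) + 4  [with Y=2, W=0]  = 6
D = 2·W - 2·C - Y  [with W=0, C=6, Y=2]  = -14
A = min(C, Y) + 4  [with C=6, Y=2]  = 6
X = -3·W - D  [with W=0, D=-14]  = 14
Z = -X + 2·Y - 2·A  [with X=14, Y=2, A=6]  = -22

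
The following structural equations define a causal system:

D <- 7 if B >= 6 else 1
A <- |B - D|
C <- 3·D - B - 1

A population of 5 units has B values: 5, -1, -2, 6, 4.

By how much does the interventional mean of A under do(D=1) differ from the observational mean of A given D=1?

The intervention sets D=1 in all 5 units regardless of B. Recomputing A per unit gives 4, 2, 3, 5, 3; average 3.4.
Conditioning on D=1 selects the 4 unit(s) with B ∈ {5, -1, -2, 4}. Their A values: 4, 2, 3, 3. Mean = 3.
Difference = 3.4 − 3 = 0.4.

0.4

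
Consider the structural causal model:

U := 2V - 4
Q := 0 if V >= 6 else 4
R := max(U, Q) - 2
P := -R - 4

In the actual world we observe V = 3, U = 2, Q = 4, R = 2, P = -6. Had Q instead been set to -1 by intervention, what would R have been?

0

The intervention breaks the incoming arrows to Q: Q := 0 if V >= 6 else 4 no longer applies, and Q = -1.
U = 2V - 4  [with V=3]  = 2
R = max(U, Q) - 2  [with U=2, Q=-1]  = 0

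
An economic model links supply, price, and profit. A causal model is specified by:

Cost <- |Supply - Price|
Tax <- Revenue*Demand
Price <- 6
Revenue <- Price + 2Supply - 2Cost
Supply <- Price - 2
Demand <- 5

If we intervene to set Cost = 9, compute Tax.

-20

Under do(Cost=9), the mechanism Cost <- |Supply - Price| is discarded; Cost is fixed at 9.
Supply = Price - 2  [with Price=6]  = 4
Revenue = Price + 2Supply - 2Cost  [with Price=6, Supply=4, Cost=9]  = -4
Tax = Revenue*Demand  [with Revenue=-4, Demand=5]  = -20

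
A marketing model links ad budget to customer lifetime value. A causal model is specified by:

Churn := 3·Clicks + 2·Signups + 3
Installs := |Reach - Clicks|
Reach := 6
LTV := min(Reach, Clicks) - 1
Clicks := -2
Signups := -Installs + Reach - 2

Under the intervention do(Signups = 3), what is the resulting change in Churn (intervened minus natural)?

14

Intervening sets Signups = 3 and removes its equation (Signups := -Installs + Reach - 2).
Churn = 3·Clicks + 2·Signups + 3  [with Clicks=-2, Signups=3]  = 3
Without intervention: Installs = |Reach - Clicks|  [with Reach=6, Clicks=-2]  = 8; Signups = -Installs + Reach - 2  [with Installs=8, Reach=6]  = -4; Churn = 3·Clicks + 2·Signups + 3  [with Clicks=-2, Signups=-4]  = -11.
Change = 3 − (-11) = 14.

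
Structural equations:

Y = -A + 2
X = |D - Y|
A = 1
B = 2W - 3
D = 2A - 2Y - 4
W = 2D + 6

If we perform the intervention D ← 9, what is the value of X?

8

The intervention breaks the incoming arrows to D: D = 2A - 2Y - 4 no longer applies, and D = 9.
Y = -A + 2  [with A=1]  = 1
X = |D - Y|  [with D=9, Y=1]  = 8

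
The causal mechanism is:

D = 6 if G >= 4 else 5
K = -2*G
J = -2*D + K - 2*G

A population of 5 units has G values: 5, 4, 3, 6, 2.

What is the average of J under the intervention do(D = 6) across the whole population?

-28

The intervention sets D=6 in all 5 units regardless of G. Recomputing J per unit gives -32, -28, -24, -36, -20; average -28.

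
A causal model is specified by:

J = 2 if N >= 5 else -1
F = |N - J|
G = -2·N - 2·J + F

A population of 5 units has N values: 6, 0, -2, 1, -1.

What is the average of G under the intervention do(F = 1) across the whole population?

0.2

Every unit gets F=1 under the intervention. G values become -15, 3, 7, 1, 5; E[G|do(F=1)] = 0.2.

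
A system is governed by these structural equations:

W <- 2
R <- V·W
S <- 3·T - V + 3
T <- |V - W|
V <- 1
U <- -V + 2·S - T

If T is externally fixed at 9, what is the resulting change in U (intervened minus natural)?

Under do(T=9), the mechanism T <- |V - W| is discarded; T is fixed at 9.
S = 3·T - V + 3  [with T=9, V=1]  = 29
U = -V + 2·S - T  [with V=1, S=29, T=9]  = 48
Without intervention: T = |V - W|  [with V=1, W=2]  = 1; S = 3·T - V + 3  [with T=1, V=1]  = 5; U = -V + 2·S - T  [with V=1, S=5, T=1]  = 8.
Change = 48 − 8 = 40.

40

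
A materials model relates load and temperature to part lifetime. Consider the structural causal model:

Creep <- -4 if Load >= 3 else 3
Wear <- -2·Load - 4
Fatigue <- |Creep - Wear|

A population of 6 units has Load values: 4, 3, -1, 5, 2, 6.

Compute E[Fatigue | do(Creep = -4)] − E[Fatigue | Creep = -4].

-2

The intervention sets Creep=-4 in all 6 units regardless of Load. Recomputing Fatigue per unit gives 8, 6, 2, 10, 4, 12; average 7.
Conditioning on Creep=-4 selects the 4 unit(s) with Load ∈ {4, 3, 5, 6}. Their Fatigue values: 8, 6, 10, 12. Mean = 9.
Difference = 7 − 9 = -2.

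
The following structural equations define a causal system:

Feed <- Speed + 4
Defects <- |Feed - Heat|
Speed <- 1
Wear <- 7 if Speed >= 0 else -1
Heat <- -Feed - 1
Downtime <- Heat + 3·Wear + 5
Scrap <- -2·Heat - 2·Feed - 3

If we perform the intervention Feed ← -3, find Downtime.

Under do(Feed=-3), the mechanism Feed <- Speed + 4 is discarded; Feed is fixed at -3.
Heat = -Feed - 1  [with Feed=-3]  = 2
Wear = 7 if Speed >= 0 else -1  [with Speed=1]  = 7
Downtime = Heat + 3·Wear + 5  [with Heat=2, Wear=7]  = 28

28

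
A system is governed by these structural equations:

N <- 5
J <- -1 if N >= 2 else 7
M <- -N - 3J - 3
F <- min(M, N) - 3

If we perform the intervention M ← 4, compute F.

1

The intervention breaks the incoming arrows to M: M <- -N - 3J - 3 no longer applies, and M = 4.
F = min(M, N) - 3  [with M=4, N=5]  = 1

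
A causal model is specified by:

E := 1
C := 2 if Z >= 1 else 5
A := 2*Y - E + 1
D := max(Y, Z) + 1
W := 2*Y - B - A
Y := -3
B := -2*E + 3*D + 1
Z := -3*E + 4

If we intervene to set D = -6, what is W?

19

do(D=-6) replaces the equation D := max(Y, Z) + 1 with the constant D = -6.
A = 2*Y - E + 1  [with Y=-3, E=1]  = -6
B = -2*E + 3*D + 1  [with E=1, D=-6]  = -19
W = 2*Y - B - A  [with Y=-3, B=-19, A=-6]  = 19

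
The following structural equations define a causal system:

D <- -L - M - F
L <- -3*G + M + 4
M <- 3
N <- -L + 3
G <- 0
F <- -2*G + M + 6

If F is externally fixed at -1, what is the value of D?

Under do(F=-1), the mechanism F <- -2*G + M + 6 is discarded; F is fixed at -1.
L = -3*G + M + 4  [with G=0, M=3]  = 7
D = -L - M - F  [with L=7, M=3, F=-1]  = -9

-9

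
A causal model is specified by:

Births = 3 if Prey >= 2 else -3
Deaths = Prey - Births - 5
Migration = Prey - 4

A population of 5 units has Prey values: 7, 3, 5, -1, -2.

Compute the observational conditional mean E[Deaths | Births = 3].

-3

E[Deaths|Births=3] averages over only the 3 units with Births=3 (Prey = 7, 3, 5): Deaths = -1, -5, -3, mean -3.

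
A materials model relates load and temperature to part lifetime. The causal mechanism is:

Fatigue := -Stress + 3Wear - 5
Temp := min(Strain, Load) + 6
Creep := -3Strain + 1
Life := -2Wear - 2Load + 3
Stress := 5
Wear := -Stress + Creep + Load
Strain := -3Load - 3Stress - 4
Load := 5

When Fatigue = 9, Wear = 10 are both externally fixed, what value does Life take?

Under do(Fatigue = 9, Wear = 10), each intervened variable's structural equation is replaced by its fixed value.
Life = -2Wear - 2Load + 3  [with Wear=10, Load=5]  = -27

-27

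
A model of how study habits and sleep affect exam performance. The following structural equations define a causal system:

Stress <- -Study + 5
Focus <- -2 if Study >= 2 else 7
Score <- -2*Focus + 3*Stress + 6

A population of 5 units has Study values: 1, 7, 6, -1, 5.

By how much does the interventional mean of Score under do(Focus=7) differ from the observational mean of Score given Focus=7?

-10.8

The intervention sets Focus=7 in all 5 units regardless of Study. Recomputing Score per unit gives 4, -14, -11, 10, -8; average -3.8.
Observing Focus=7 restricts to units where Focus's equation naturally yields 7: Study ∈ {1, -1}. In that subpopulation Score = 4, 10, mean 7.
Difference = -3.8 − 7 = -10.8.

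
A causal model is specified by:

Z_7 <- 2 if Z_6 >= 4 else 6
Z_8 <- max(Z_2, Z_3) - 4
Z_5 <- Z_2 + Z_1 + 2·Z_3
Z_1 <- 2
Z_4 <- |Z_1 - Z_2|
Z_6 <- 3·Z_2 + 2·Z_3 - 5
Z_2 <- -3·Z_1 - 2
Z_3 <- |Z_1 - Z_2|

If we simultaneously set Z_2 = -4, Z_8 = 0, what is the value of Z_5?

10

Under do(Z_2 = -4, Z_8 = 0), each intervened variable's structural equation is replaced by its fixed value.
Z_3 = |Z_1 - Z_2|  [with Z_1=2, Z_2=-4]  = 6
Z_5 = Z_2 + Z_1 + 2·Z_3  [with Z_2=-4, Z_1=2, Z_3=6]  = 10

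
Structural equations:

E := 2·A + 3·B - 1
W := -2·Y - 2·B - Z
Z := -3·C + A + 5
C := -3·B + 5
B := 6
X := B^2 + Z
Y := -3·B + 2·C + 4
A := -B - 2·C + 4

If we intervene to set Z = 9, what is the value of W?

Under do(Z=9), the mechanism Z := -3·C + A + 5 is discarded; Z is fixed at 9.
C = -3·B + 5  [with B=6]  = -13
Y = -3·B + 2·C + 4  [with B=6, C=-13]  = -40
W = -2·Y - 2·B - Z  [with Y=-40, B=6, Z=9]  = 59

59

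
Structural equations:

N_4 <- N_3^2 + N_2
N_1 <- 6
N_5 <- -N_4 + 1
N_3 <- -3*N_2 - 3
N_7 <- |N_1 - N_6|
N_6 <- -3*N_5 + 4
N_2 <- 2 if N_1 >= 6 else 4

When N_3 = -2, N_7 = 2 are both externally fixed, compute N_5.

Setting N_3 = -2, N_7 = 2 by intervention discards those variables' equations.
N_2 = 2 if N_1 >= 6 else 4  [with N_1=6]  = 2
N_4 = N_3^2 + N_2  [with N_3=-2, N_2=2]  = 6
N_5 = -N_4 + 1  [with N_4=6]  = -5

-5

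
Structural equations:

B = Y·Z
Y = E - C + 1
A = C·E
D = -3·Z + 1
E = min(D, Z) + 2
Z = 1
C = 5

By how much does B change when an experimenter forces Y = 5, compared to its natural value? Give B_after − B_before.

Intervening sets Y = 5 and removes its equation (Y = E - C + 1).
B = Y·Z  [with Y=5, Z=1]  = 5
Without intervention: D = -3·Z + 1  [with Z=1]  = -2; E = min(D, Z) + 2  [with D=-2, Z=1]  = 0; Y = E - C + 1  [with E=0, C=5]  = -4; B = Y·Z  [with Y=-4, Z=1]  = -4.
Change = 5 − (-4) = 9.

9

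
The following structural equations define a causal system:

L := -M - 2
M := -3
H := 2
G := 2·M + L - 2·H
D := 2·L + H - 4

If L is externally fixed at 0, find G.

do(L=0) replaces the equation L := -M - 2 with the constant L = 0.
G = 2·M + L - 2·H  [with M=-3, L=0, H=2]  = -10

-10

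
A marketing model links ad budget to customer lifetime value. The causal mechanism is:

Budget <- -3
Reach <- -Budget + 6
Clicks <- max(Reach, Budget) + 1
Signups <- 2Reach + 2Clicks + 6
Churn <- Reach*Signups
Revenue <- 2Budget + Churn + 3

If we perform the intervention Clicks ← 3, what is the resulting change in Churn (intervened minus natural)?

do(Clicks=3) replaces the equation Clicks <- max(Reach, Budget) + 1 with the constant Clicks = 3.
Reach = -Budget + 6  [with Budget=-3]  = 9
Signups = 2Reach + 2Clicks + 6  [with Reach=9, Clicks=3]  = 30
Churn = Reach*Signups  [with Reach=9, Signups=30]  = 270
Without intervention: Reach = -Budget + 6  [with Budget=-3]  = 9; Clicks = max(Reach, Budget) + 1  [with Reach=9, Budget=-3]  = 10; Signups = 2Reach + 2Clicks + 6  [with Reach=9, Clicks=10]  = 44; Churn = Reach*Signups  [with Reach=9, Signups=44]  = 396.
Change = 270 − 396 = -126.

-126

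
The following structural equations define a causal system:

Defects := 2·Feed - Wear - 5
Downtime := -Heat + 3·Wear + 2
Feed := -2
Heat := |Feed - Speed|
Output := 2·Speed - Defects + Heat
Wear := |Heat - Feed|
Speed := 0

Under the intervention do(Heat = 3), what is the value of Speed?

0

Under do(Heat=3), the mechanism Heat := |Feed - Speed| is discarded; Heat is fixed at 3.
Speed is not downstream of the intervention, so its value is determined by the original equations.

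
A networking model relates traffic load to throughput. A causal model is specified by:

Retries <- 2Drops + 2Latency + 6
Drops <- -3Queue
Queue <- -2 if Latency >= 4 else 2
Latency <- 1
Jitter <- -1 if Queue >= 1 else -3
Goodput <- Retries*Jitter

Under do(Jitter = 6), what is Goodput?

The intervention breaks the incoming arrows to Jitter: Jitter <- -1 if Queue >= 1 else -3 no longer applies, and Jitter = 6.
Queue = -2 if Latency >= 4 else 2  [with Latency=1]  = 2
Drops = -3Queue  [with Queue=2]  = -6
Retries = 2Drops + 2Latency + 6  [with Drops=-6, Latency=1]  = -4
Goodput = Retries*Jitter  [with Retries=-4, Jitter=6]  = -24

-24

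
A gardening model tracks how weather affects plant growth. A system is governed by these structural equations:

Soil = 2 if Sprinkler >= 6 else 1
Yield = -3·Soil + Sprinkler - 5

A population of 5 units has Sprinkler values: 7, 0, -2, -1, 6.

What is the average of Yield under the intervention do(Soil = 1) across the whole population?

do(Soil=1) breaks Soil's dependence on Sprinkler. With Soil=1 fixed, Yield across the units is -1, -8, -10, -9, -2, mean -6.

-6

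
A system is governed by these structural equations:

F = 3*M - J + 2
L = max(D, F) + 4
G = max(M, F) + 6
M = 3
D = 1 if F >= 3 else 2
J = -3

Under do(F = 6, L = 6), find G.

Setting F = 6, L = 6 by intervention discards those variables' equations.
G = max(M, F) + 6  [with M=3, F=6]  = 12

12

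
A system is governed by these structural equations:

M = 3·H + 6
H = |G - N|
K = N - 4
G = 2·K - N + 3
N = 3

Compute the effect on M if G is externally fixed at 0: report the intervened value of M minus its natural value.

-6

do(G=0) replaces the equation G = 2·K - N + 3 with the constant G = 0.
H = |G - N|  [with G=0, N=3]  = 3
M = 3·H + 6  [with H=3]  = 15
Without intervention: K = N - 4  [with N=3]  = -1; G = 2·K - N + 3  [with K=-1, N=3]  = -2; H = |G - N|  [with G=-2, N=3]  = 5; M = 3·H + 6  [with H=5]  = 21.
Change = 15 − 21 = -6.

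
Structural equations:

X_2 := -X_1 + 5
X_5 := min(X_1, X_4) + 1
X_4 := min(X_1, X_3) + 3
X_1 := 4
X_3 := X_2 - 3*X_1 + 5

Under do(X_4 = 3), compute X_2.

1

The intervention breaks the incoming arrows to X_4: X_4 := min(X_1, X_3) + 3 no longer applies, and X_4 = 3.
Since X_2 is not a descendant of the intervened variable, it is unaffected.
X_2 = -X_1 + 5  [with X_1=4]  = 1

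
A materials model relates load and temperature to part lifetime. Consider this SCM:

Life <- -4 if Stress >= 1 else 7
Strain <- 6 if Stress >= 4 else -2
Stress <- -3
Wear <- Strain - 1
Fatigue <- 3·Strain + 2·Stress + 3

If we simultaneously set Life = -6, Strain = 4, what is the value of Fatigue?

9

Setting Life = -6, Strain = 4 by intervention discards those variables' equations.
Fatigue = 3·Strain + 2·Stress + 3  [with Strain=4, Stress=-3]  = 9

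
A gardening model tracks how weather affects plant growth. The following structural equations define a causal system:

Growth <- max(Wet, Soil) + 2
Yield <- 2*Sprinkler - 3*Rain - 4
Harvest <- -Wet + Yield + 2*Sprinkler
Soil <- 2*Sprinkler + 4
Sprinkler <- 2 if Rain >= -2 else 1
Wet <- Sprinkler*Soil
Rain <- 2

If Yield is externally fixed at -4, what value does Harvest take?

-16

Intervening sets Yield = -4 and removes its equation (Yield <- 2*Sprinkler - 3*Rain - 4).
Sprinkler = 2 if Rain >= -2 else 1  [with Rain=2]  = 2
Soil = 2*Sprinkler + 4  [with Sprinkler=2]  = 8
Wet = Sprinkler*Soil  [with Sprinkler=2, Soil=8]  = 16
Harvest = -Wet + Yield + 2*Sprinkler  [with Wet=16, Yield=-4, Sprinkler=2]  = -16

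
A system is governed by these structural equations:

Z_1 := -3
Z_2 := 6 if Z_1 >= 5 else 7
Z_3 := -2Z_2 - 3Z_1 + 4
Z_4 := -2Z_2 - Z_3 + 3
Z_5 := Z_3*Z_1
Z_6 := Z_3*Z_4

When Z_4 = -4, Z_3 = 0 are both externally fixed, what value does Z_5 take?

0

The joint intervention fixes Z_4 = -4, Z_3 = 0, removing each variable's own equation.
Z_5 = Z_3*Z_1  [with Z_3=0, Z_1=-3]  = 0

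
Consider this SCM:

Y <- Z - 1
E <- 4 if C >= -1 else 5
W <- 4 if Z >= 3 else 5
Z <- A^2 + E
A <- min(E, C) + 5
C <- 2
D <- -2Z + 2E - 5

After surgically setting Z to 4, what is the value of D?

Intervening sets Z = 4 and removes its equation (Z <- A^2 + E).
E = 4 if C >= -1 else 5  [with C=2]  = 4
D = -2Z + 2E - 5  [with Z=4, E=4]  = -5

-5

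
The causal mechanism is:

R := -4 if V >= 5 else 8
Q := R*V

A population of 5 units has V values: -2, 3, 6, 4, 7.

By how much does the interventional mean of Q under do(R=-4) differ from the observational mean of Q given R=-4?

11.6

Every unit gets R=-4 under the intervention. Q values become 8, -12, -24, -16, -28; E[Q|do(R=-4)] = -14.4.
E[Q|R=-4] averages over only the 2 units with R=-4 (V = 6, 7): Q = -24, -28, mean -26.
Difference = -14.4 − (-26) = 11.6.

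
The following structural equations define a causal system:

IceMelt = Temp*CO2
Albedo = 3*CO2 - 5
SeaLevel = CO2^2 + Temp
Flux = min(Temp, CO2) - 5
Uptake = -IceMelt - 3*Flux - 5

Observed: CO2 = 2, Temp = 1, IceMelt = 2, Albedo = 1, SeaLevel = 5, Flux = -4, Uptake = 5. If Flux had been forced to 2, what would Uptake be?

-13

Intervening sets Flux = 2 and removes its equation (Flux = min(Temp, CO2) - 5).
IceMelt = Temp*CO2  [with Temp=1, CO2=2]  = 2
Uptake = -IceMelt - 3*Flux - 5  [with IceMelt=2, Flux=2]  = -13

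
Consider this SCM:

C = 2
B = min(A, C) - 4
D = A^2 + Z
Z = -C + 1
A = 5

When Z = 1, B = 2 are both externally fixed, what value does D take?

The joint intervention fixes Z = 1, B = 2, removing each variable's own equation.
D = A^2 + Z  [with A=5, Z=1]  = 26

26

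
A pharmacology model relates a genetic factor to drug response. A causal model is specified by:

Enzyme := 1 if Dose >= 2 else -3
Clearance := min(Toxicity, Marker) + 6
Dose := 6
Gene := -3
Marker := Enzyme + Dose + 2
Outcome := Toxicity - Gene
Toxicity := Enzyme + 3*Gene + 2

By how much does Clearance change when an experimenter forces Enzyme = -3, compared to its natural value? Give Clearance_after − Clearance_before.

The intervention breaks the incoming arrows to Enzyme: Enzyme := 1 if Dose >= 2 else -3 no longer applies, and Enzyme = -3.
Marker = Enzyme + Dose + 2  [with Enzyme=-3, Dose=6]  = 5
Toxicity = Enzyme + 3*Gene + 2  [with Enzyme=-3, Gene=-3]  = -10
Clearance = min(Toxicity, Marker) + 6  [with Toxicity=-10, Marker=5]  = -4
Without intervention: Enzyme = 1 if Dose >= 2 else -3  [with Dose=6]  = 1; Marker = Enzyme + Dose + 2  [with Enzyme=1, Dose=6]  = 9; Toxicity = Enzyme + 3*Gene + 2  [with Enzyme=1, Gene=-3]  = -6; Clearance = min(Toxicity, Marker) + 6  [with Toxicity=-6, Marker=9]  = 0.
Change = -4 − 0 = -4.

-4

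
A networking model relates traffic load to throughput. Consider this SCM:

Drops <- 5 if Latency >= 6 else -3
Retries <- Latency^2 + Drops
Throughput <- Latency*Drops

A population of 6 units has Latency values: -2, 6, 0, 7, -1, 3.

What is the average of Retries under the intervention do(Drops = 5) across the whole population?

The intervention sets Drops=5 in all 6 units regardless of Latency. Recomputing Retries per unit gives 9, 41, 5, 54, 6, 14; average 21.5.

21.5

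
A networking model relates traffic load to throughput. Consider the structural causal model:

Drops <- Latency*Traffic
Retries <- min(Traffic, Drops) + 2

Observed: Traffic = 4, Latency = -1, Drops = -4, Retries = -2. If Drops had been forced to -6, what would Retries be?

-4

The intervention breaks the incoming arrows to Drops: Drops <- Latency*Traffic no longer applies, and Drops = -6.
Retries = min(Traffic, Drops) + 2  [with Traffic=4, Drops=-6]  = -4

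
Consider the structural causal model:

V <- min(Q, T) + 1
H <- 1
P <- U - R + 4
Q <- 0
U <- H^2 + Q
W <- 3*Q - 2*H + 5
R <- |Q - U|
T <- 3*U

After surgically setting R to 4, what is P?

Under do(R=4), the mechanism R <- |Q - U| is discarded; R is fixed at 4.
U = H^2 + Q  [with H=1, Q=0]  = 1
P = U - R + 4  [with U=1, R=4]  = 1

1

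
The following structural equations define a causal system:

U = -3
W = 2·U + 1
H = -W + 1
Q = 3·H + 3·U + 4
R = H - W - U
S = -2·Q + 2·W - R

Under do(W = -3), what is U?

Under do(W=-3), the mechanism W = 2·U + 1 is discarded; W is fixed at -3.
U is not downstream of the intervention, so its value is determined by the original equations.

-3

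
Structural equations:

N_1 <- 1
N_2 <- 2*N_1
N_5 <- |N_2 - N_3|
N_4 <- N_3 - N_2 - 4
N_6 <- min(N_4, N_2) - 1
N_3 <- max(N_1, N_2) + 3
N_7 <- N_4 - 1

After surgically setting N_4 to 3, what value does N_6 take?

1

Under do(N_4=3), the mechanism N_4 <- N_3 - N_2 - 4 is discarded; N_4 is fixed at 3.
N_2 = 2*N_1  [with N_1=1]  = 2
N_6 = min(N_4, N_2) - 1  [with N_4=3, N_2=2]  = 1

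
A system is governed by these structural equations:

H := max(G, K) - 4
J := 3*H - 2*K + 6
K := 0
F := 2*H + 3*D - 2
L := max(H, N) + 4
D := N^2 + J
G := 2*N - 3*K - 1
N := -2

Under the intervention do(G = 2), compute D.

The intervention breaks the incoming arrows to G: G := 2*N - 3*K - 1 no longer applies, and G = 2.
H = max(G, K) - 4  [with G=2, K=0]  = -2
J = 3*H - 2*K + 6  [with H=-2, K=0]  = 0
D = N^2 + J  [with N=-2, J=0]  = 4

4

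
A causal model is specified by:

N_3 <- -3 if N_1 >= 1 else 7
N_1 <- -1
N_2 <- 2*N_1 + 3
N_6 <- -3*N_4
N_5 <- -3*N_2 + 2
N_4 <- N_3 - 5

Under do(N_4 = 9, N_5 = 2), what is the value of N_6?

-27

The joint intervention fixes N_4 = 9, N_5 = 2, removing each variable's own equation.
N_6 = -3*N_4  [with N_4=9]  = -27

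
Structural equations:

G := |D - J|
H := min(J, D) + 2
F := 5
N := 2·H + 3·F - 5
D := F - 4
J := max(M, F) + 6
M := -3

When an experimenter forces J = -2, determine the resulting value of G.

3

The intervention breaks the incoming arrows to J: J := max(M, F) + 6 no longer applies, and J = -2.
D = F - 4  [with F=5]  = 1
G = |D - J|  [with D=1, J=-2]  = 3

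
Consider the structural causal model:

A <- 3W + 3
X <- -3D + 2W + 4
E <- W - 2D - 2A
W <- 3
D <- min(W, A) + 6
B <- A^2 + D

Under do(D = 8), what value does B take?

152

do(D=8) replaces the equation D <- min(W, A) + 6 with the constant D = 8.
A = 3W + 3  [with W=3]  = 12
B = A^2 + D  [with A=12, D=8]  = 152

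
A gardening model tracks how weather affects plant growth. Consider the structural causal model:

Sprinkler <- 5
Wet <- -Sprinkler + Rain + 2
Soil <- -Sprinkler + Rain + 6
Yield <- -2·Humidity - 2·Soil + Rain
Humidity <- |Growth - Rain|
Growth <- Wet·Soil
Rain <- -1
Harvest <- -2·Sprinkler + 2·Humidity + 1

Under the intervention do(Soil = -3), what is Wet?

-4

The intervention breaks the incoming arrows to Soil: Soil <- -Sprinkler + Rain + 6 no longer applies, and Soil = -3.
Wet is not downstream of the intervention, so its value is determined by the original equations.
Wet = -Sprinkler + Rain + 2  [with Sprinkler=5, Rain=-1]  = -4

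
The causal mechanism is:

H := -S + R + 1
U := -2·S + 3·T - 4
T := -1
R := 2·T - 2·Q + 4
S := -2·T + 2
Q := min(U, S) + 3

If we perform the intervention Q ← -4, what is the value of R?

10

Intervening sets Q = -4 and removes its equation (Q := min(U, S) + 3).
R = 2·T - 2·Q + 4  [with T=-1, Q=-4]  = 10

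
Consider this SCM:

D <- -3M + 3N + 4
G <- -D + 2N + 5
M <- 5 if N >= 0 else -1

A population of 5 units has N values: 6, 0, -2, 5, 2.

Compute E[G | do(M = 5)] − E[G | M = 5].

The intervention sets M=5 in all 5 units regardless of N. Recomputing G per unit gives 10, 16, 18, 11, 14; average 13.8.
E[G|M=5] averages over only the 4 units with M=5 (N = 6, 0, 5, 2): G = 10, 16, 11, 14, mean 12.75.
Difference = 13.8 − 12.75 = 1.05.

1.05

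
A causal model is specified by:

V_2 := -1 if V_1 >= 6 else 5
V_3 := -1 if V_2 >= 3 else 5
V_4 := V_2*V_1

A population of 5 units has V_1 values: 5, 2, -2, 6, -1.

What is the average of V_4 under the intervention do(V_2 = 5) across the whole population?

10

Every unit gets V_2=5 under the intervention. V_4 values become 25, 10, -10, 30, -5; E[V_4|do(V_2=5)] = 10.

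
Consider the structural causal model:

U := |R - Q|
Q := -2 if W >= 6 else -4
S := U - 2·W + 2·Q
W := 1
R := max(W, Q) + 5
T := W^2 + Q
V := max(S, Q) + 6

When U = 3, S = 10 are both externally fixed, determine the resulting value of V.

Under do(U = 3, S = 10), each intervened variable's structural equation is replaced by its fixed value.
Q = -2 if W >= 6 else -4  [with W=1]  = -4
V = max(S, Q) + 6  [with S=10, Q=-4]  = 16

16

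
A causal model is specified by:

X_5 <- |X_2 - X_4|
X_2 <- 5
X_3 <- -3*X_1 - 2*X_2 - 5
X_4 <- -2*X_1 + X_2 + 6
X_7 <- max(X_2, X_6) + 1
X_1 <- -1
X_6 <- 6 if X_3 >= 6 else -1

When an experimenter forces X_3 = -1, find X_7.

6

The intervention breaks the incoming arrows to X_3: X_3 <- -3*X_1 - 2*X_2 - 5 no longer applies, and X_3 = -1.
X_6 = 6 if X_3 >= 6 else -1  [with X_3=-1]  = -1
X_7 = max(X_2, X_6) + 1  [with X_2=5, X_6=-1]  = 6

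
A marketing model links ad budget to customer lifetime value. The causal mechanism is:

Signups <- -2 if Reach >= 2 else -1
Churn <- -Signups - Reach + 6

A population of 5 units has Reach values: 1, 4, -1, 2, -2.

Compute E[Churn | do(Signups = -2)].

7.2

do(Signups=-2) breaks Signups's dependence on Reach. With Signups=-2 fixed, Churn across the units is 7, 4, 9, 6, 10, mean 7.2.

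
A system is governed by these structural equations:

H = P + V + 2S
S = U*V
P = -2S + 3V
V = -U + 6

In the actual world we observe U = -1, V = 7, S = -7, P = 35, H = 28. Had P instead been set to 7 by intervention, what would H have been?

0

Intervening sets P = 7 and removes its equation (P = -2S + 3V).
V = -U + 6  [with U=-1]  = 7
S = U*V  [with U=-1, V=7]  = -7
H = P + V + 2S  [with P=7, V=7, S=-7]  = 0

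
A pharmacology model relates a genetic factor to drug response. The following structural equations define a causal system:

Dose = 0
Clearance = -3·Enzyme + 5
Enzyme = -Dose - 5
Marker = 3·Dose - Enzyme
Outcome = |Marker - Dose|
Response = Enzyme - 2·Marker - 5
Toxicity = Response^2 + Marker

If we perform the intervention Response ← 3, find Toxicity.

Intervening sets Response = 3 and removes its equation (Response = Enzyme - 2·Marker - 5).
Enzyme = -Dose - 5  [with Dose=0]  = -5
Marker = 3·Dose - Enzyme  [with Dose=0, Enzyme=-5]  = 5
Toxicity = Response^2 + Marker  [with Response=3, Marker=5]  = 14

14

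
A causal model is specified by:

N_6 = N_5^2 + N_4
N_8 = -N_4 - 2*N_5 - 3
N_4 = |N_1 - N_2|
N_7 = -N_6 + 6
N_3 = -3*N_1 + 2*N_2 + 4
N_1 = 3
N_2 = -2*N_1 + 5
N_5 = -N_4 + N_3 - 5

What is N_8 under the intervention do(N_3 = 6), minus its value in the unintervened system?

-26

The intervention breaks the incoming arrows to N_3: N_3 = -3*N_1 + 2*N_2 + 4 no longer applies, and N_3 = 6.
N_2 = -2*N_1 + 5  [with N_1=3]  = -1
N_4 = |N_1 - N_2|  [with N_1=3, N_2=-1]  = 4
N_5 = -N_4 + N_3 - 5  [with N_4=4, N_3=6]  = -3
N_8 = -N_4 - 2*N_5 - 3  [with N_4=4, N_5=-3]  = -1
Without intervention: N_2 = -2*N_1 + 5  [with N_1=3]  = -1; N_3 = -3*N_1 + 2*N_2 + 4  [with N_1=3, N_2=-1]  = -7; N_4 = |N_1 - N_2|  [with N_1=3, N_2=-1]  = 4; N_5 = -N_4 + N_3 - 5  [with N_4=4, N_3=-7]  = -16; N_8 = -N_4 - 2*N_5 - 3  [with N_4=4, N_5=-16]  = 25.
Change = -1 − 25 = -26.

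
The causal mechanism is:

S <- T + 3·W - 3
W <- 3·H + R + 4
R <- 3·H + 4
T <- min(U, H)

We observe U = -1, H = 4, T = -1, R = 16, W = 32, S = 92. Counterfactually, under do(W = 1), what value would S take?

-1

The intervention breaks the incoming arrows to W: W <- 3·H + R + 4 no longer applies, and W = 1.
T = min(U, H)  [with U=-1, H=4]  = -1
S = T + 3·W - 3  [with T=-1, W=1]  = -1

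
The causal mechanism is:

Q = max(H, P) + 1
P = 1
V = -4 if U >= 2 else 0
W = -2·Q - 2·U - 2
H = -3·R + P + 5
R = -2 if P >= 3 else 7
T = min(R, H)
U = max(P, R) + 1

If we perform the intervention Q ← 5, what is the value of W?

-28

The intervention breaks the incoming arrows to Q: Q = max(H, P) + 1 no longer applies, and Q = 5.
R = -2 if P >= 3 else 7  [with P=1]  = 7
U = max(P, R) + 1  [with P=1, R=7]  = 8
W = -2·Q - 2·U - 2  [with Q=5, U=8]  = -28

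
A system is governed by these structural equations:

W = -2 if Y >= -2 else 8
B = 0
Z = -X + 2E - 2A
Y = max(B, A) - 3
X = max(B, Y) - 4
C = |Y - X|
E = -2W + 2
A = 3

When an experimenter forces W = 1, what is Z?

do(W=1) replaces the equation W = -2 if Y >= -2 else 8 with the constant W = 1.
Y = max(B, A) - 3  [with B=0, A=3]  = 0
E = -2W + 2  [with W=1]  = 0
X = max(B, Y) - 4  [with B=0, Y=0]  = -4
Z = -X + 2E - 2A  [with X=-4, E=0, A=3]  = -2

-2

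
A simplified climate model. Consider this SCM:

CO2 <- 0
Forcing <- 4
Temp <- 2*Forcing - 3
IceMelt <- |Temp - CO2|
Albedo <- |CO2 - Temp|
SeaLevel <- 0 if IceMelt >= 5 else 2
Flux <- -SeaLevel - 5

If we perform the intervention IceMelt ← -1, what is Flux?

-7

The intervention breaks the incoming arrows to IceMelt: IceMelt <- |Temp - CO2| no longer applies, and IceMelt = -1.
SeaLevel = 0 if IceMelt >= 5 else 2  [with IceMelt=-1]  = 2
Flux = -SeaLevel - 5  [with SeaLevel=2]  = -7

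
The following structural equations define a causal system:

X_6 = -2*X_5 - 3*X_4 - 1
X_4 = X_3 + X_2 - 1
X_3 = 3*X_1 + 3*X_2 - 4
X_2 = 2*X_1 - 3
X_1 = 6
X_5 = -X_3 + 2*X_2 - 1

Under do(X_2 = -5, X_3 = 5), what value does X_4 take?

-1

Setting X_2 = -5, X_3 = 5 by intervention discards those variables' equations.
X_4 = X_3 + X_2 - 1  [with X_3=5, X_2=-5]  = -1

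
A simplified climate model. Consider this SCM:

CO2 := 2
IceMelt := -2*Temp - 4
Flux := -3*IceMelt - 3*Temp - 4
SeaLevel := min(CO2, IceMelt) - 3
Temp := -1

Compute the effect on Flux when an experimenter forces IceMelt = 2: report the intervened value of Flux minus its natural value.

-12

do(IceMelt=2) replaces the equation IceMelt := -2*Temp - 4 with the constant IceMelt = 2.
Flux = -3*IceMelt - 3*Temp - 4  [with IceMelt=2, Temp=-1]  = -7
Without intervention: IceMelt = -2*Temp - 4  [with Temp=-1]  = -2; Flux = -3*IceMelt - 3*Temp - 4  [with IceMelt=-2, Temp=-1]  = 5.
Change = -7 − 5 = -12.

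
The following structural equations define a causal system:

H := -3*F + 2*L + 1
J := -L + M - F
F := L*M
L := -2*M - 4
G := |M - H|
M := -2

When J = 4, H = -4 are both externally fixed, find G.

Setting J = 4, H = -4 by intervention discards those variables' equations.
G = |M - H|  [with M=-2, H=-4]  = 2

2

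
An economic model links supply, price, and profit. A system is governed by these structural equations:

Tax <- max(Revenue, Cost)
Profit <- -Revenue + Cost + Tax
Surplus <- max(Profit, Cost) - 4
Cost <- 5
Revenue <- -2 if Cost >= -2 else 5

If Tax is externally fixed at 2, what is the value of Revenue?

Under do(Tax=2), the mechanism Tax <- max(Revenue, Cost) is discarded; Tax is fixed at 2.
Since Revenue is not a descendant of the intervened variable, it is unaffected.
Revenue = -2 if Cost >= -2 else 5  [with Cost=5]  = -2

-2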